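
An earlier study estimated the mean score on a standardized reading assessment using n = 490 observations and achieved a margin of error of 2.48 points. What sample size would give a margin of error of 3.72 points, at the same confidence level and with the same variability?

Margin of error scales as 1/√n, so n₂ = n₁·(E₁/E₂)².
n₂ = 490 × (2.48/3.72)² = 490 × 0.4444 = 217.76
Round up: n₂ = 218.

218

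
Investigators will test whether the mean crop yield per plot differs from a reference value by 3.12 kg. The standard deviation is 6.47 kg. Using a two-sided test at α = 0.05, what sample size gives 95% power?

For a one-sample z-test, n = ((z_{α/2} + z_β)·σ/δ)².
z_{α/2} = 1.960 (two-sided α = 0.05); z_β = 1.645 (power 95% → β = 0.05).
n = (3.605 × 6.47 / 3.12)² = 55.89
Round up: n = 56.

56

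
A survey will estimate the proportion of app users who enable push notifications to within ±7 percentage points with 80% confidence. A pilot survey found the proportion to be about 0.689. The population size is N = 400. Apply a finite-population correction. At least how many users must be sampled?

62

For a proportion with margin E = 0.07 at 80% confidence, z = 1.282.
n = p̂(1−p̂)(z/E)² = 0.689 × 0.311 × (1.282/0.07)² = 71.87 — call this n₀.
Finite-population correction with N = 400: n = n₀ / (1 + (n₀−1)/N) = 71.87 / 1.177 = 61.06
Round up: n = 62.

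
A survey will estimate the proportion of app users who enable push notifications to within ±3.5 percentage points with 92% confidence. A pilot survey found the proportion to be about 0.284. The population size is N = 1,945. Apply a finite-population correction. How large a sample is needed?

For a proportion with margin E = 0.035 at 92% confidence, z = 1.751.
n = p̂(1−p̂)(z/E)² = 0.284 × 0.716 × (1.751/0.035)² = 508.94 — call this n₀.
Finite-population correction with N = 1,945: n = n₀ / (1 + (n₀−1)/N) = 508.94 / 1.261 = 403.60
Round up: n = 404.

404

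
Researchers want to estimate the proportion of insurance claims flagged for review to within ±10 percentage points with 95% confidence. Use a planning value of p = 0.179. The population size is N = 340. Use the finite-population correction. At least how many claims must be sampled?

n = 49

For a proportion with margin E = 0.1 at 95% confidence, z = 1.960.
n = p̂(1−p̂)(z/E)² = 0.179 × 0.821 × (1.960/0.1)² = 56.46 — call this n₀.
Finite-population correction with N = 340: n = n₀ / (1 + (n₀−1)/N) = 56.46 / 1.163 = 48.55
Round up: n = 49.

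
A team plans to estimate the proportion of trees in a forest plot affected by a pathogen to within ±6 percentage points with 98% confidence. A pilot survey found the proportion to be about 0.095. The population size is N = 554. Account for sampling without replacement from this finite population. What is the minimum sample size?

105

For a proportion with margin E = 0.06 at 98% confidence, z = 2.326.
n = p̂(1−p̂)(z/E)² = 0.095 × 0.905 × (2.326/0.06)² = 129.21 — call this n₀.
Finite-population correction with N = 554: n = n₀ / (1 + (n₀−1)/N) = 129.21 / 1.231 = 104.96
Round up: n = 105.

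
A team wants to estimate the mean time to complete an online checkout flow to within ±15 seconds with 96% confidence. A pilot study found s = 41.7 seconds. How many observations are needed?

For a mean, the margin of error is E = z·σ/√n, so n = (zσ/E)².
At 96% confidence, z = 2.054.
n = (2.054 × 41.7 / 15)² = 32.61
Round up: n = 33.

n = 33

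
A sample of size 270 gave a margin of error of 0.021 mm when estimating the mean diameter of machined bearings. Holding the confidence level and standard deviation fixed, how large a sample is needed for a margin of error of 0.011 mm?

Margin of error scales as 1/√n, so n₂ = n₁·(E₁/E₂)².
n₂ = 270 × (0.021/0.011)² = 270 × 3.645 = 984.15
Round up: n₂ = 985.

985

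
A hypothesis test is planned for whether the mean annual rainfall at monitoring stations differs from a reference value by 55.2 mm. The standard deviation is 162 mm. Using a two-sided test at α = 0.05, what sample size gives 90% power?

91

For a one-sample z-test, n = ((z_{α/2} + z_β)·σ/δ)².
z_{α/2} = 1.960 (two-sided α = 0.05); z_β = 1.282 (power 90% → β = 0.1).
n = (3.242 × 162 / 55.2)² = 90.53
Round up: n = 91.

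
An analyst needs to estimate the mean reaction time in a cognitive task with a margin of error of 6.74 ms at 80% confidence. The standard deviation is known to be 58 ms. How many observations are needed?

For a mean, the margin of error is E = z·σ/√n, so n = (zσ/E)².
At 80% confidence, z = 1.282.
n = (1.282 × 58 / 6.74)² = 121.71
Round up: n = 122.

122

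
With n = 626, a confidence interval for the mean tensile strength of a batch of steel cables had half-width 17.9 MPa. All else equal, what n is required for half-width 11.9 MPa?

1417

Margin of error scales as 1/√n, so n₂ = n₁·(E₁/E₂)².
n₂ = 626 × (17.9/11.9)² = 626 × 2.263 = 1416.64
Round up: n₂ = 1417.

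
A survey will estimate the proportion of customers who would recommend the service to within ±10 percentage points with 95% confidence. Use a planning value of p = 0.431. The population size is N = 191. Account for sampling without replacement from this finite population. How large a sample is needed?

For a proportion with margin E = 0.1 at 95% confidence, z = 1.960.
n = p̂(1−p̂)(z/E)² = 0.431 × 0.569 × (1.960/0.1)² = 94.21 — call this n₀.
Finite-population correction with N = 191: n = n₀ / (1 + (n₀−1)/N) = 94.21 / 1.488 = 63.31
Round up: n = 64.

64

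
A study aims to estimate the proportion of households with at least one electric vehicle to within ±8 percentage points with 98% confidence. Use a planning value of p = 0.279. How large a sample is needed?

For a proportion with margin E = 0.08 at 98% confidence, z = 2.326.
n = p̂(1−p̂)(z/E)² = 0.279 × 0.721 × (2.326/0.08)² = 170.05
Round up: n = 171.

n = 171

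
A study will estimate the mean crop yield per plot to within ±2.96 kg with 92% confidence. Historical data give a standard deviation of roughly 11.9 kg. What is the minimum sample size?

For a mean, the margin of error is E = z·σ/√n, so n = (zσ/E)².
At 92% confidence, z = 1.751.
n = (1.751 × 11.9 / 2.96)² = 49.55
Round up: n = 50.

50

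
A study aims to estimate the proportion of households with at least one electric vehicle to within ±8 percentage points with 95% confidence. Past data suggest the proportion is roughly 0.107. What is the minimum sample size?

58

For a proportion with margin E = 0.08 at 95% confidence, z = 1.960.
n = p̂(1−p̂)(z/E)² = 0.107 × 0.893 × (1.960/0.08)² = 57.35
Round up: n = 58.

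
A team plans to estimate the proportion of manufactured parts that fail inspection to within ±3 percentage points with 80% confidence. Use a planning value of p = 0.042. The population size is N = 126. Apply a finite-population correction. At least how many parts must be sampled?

For a proportion with margin E = 0.03 at 80% confidence, z = 1.282.
n = p̂(1−p̂)(z/E)² = 0.042 × 0.958 × (1.282/0.03)² = 73.48 — call this n₀.
Finite-population correction with N = 126: n = n₀ / (1 + (n₀−1)/N) = 73.48 / 1.575 = 46.65
Round up: n = 47.

n = 47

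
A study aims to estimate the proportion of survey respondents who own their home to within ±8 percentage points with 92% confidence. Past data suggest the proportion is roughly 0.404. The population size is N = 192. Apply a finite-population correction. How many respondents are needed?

For a proportion with margin E = 0.08 at 92% confidence, z = 1.751.
n = p̂(1−p̂)(z/E)² = 0.404 × 0.596 × (1.751/0.08)² = 115.35 — call this n₀.
Finite-population correction with N = 192: n = n₀ / (1 + (n₀−1)/N) = 115.35 / 1.596 = 72.27
Round up: n = 73.

n = 73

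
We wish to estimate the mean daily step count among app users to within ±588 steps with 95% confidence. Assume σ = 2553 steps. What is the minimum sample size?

For a mean, the margin of error is E = z·σ/√n, so n = (zσ/E)².
At 95% confidence, z = 1.960.
n = (1.960 × 2553 / 588)² = 72.42
Round up: n = 73.

n = 73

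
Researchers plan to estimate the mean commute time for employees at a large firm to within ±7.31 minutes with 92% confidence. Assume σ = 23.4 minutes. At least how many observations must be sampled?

For a mean, the margin of error is E = z·σ/√n, so n = (zσ/E)².
At 92% confidence, z = 1.751.
n = (1.751 × 23.4 / 7.31)² = 31.42
Round up: n = 32.

n = 32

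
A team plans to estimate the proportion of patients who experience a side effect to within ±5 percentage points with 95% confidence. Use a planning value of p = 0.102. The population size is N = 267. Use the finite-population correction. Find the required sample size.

93

For a proportion with margin E = 0.05 at 95% confidence, z = 1.960.
n = p̂(1−p̂)(z/E)² = 0.102 × 0.898 × (1.960/0.05)² = 140.75 — call this n₀.
Finite-population correction with N = 267: n = n₀ / (1 + (n₀−1)/N) = 140.75 / 1.523 = 92.42
Round up: n = 93.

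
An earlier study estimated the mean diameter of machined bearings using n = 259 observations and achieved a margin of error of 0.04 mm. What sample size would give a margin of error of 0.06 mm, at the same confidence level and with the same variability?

Margin of error scales as 1/√n, so n₂ = n₁·(E₁/E₂)².
n₂ = 259 × (0.04/0.06)² = 259 × 0.4444 = 115.10
Round up: n₂ = 116.

116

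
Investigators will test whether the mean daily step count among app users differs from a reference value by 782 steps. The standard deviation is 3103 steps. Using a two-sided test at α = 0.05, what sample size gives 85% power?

142

For a one-sample z-test, n = ((z_{α/2} + z_β)·σ/δ)².
z_{α/2} = 1.960 (two-sided α = 0.05); z_β = 1.036 (power 85% → β = 0.15).
n = (2.996 × 3103 / 782)² = 141.33
Round up: n = 142.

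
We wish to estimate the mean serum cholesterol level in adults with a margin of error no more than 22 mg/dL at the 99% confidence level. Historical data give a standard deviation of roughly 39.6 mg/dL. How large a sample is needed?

For a mean, the margin of error is E = z·σ/√n, so n = (zσ/E)².
At 99% confidence, z = 2.576.
n = (2.576 × 39.6 / 22)² = 21.50
Round up: n = 22.

22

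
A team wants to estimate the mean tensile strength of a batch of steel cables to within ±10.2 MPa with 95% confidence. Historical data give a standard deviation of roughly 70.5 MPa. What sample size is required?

For a mean, the margin of error is E = z·σ/√n, so n = (zσ/E)².
At 95% confidence, z = 1.960.
n = (1.960 × 70.5 / 10.2)² = 183.52
Round up: n = 184.

184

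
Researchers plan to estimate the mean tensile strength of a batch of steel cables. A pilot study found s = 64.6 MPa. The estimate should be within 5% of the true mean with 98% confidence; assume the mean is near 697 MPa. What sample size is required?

19

For a mean, the margin of error is E = z·σ/√n, so n = (zσ/E)².
At 98% confidence, z = 2.326.
E = 5% of 697 = 34.85 MPa.
n = (2.326 × 64.6 / 34.85)² = 18.59
Round up: n = 19.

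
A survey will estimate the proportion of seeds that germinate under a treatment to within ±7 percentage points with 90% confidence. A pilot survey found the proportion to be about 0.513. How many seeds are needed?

n = 138

For a proportion with margin E = 0.07 at 90% confidence, z = 1.645.
n = p̂(1−p̂)(z/E)² = 0.513 × 0.487 × (1.645/0.07)² = 137.97
Round up: n = 138.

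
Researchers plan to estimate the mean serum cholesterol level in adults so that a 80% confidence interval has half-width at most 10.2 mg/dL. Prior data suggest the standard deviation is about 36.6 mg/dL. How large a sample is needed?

For a mean, the margin of error is E = z·σ/√n, so n = (zσ/E)².
At 80% confidence, z = 1.282.
n = (1.282 × 36.6 / 10.2)² = 21.16
Round up: n = 22.

22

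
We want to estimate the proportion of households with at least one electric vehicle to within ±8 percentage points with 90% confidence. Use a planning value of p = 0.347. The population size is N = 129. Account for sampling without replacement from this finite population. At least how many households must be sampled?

For a proportion with margin E = 0.08 at 90% confidence, z = 1.645.
n = p̂(1−p̂)(z/E)² = 0.347 × 0.653 × (1.645/0.08)² = 95.81 — call this n₀.
Finite-population correction with N = 129: n = n₀ / (1 + (n₀−1)/N) = 95.81 / 1.735 = 55.22
Round up: n = 56.

n = 56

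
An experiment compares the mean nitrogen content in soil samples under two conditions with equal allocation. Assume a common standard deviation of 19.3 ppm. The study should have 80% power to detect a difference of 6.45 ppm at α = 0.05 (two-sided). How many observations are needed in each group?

141 per group

For two equal groups, n per group = 2·((z_{α/2} + z_β)·σ/δ)².
z_{α/2} = 1.960; z_β = 0.842 (power 80%).
n = 2 × (2.802 × 19.3 / 6.45)² = 2 × 70.30 = 140.60
Round up: n = 141 per group.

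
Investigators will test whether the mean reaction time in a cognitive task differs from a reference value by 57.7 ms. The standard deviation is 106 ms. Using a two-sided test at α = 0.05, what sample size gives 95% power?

44

For a one-sample z-test, n = ((z_{α/2} + z_β)·σ/δ)².
z_{α/2} = 1.960 (two-sided α = 0.05); z_β = 1.645 (power 95% → β = 0.05).
n = (3.605 × 106 / 57.7)² = 43.86
Round up: n = 44.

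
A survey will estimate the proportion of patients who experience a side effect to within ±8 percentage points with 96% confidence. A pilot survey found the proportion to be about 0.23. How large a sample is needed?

117

For a proportion with margin E = 0.08 at 96% confidence, z = 2.054.
n = p̂(1−p̂)(z/E)² = 0.23 × 0.77 × (2.054/0.08)² = 116.75
Round up: n = 117.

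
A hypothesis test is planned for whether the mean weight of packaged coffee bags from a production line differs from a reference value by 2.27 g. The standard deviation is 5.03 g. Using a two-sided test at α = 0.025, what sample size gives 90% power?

For a one-sample z-test, n = ((z_{α/2} + z_β)·σ/δ)².
z_{α/2} = 2.241 (two-sided α = 0.025); z_β = 1.282 (power 90% → β = 0.1).
n = (3.523 × 5.03 / 2.27)² = 60.94
Round up: n = 61.

n = 61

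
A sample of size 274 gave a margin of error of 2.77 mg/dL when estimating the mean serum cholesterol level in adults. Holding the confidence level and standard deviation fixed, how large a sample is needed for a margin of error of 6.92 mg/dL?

44

Margin of error scales as 1/√n, so n₂ = n₁·(E₁/E₂)².
n₂ = 274 × (2.77/6.92)² = 274 × 0.1602 = 43.89
Round up: n₂ = 44.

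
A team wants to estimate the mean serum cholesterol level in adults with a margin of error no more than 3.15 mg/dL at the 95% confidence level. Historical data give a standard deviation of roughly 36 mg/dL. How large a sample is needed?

For a mean, the margin of error is E = z·σ/√n, so n = (zσ/E)².
At 95% confidence, z = 1.960.
n = (1.960 × 36 / 3.15)² = 501.76
Round up: n = 502.

n = 502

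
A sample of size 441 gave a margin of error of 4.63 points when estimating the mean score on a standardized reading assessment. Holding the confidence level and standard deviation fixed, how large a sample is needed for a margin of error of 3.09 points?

991

Margin of error scales as 1/√n, so n₂ = n₁·(E₁/E₂)².
n₂ = 441 × (4.63/3.09)² = 441 × 2.245 = 990.05
Round up: n₂ = 991.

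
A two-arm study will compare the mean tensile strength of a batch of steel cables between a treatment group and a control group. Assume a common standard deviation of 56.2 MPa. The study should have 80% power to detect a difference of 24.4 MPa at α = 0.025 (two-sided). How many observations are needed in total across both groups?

202 total

For two equal groups, n per group = 2·((z_{α/2} + z_β)·σ/δ)².
z_{α/2} = 2.241; z_β = 0.842 (power 80%).
n = 2 × (3.083 × 56.2 / 24.4)² = 2 × 50.42 = 100.84
Round up: n = 101 per group.
Total across both groups: 2 × 101 = 202.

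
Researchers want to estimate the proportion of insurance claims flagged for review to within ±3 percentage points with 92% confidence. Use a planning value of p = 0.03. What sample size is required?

For a proportion with margin E = 0.03 at 92% confidence, z = 1.751.
n = p̂(1−p̂)(z/E)² = 0.03 × 0.97 × (1.751/0.03)² = 99.13
Round up: n = 100.

100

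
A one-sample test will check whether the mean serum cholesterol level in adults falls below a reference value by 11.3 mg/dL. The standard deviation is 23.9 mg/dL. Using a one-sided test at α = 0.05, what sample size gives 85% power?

33

For a one-sample z-test, n = ((z_α + z_β)·σ/δ)².
z_α = 1.645 (one-sided α = 0.05); z_β = 1.036 (power 85% → β = 0.15).
n = (2.681 × 23.9 / 11.3)² = 32.15
Round up: n = 33.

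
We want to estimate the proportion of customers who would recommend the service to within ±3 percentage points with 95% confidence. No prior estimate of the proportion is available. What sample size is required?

For a proportion with margin E = 0.03 at 95% confidence, z = 1.960.
With no prior estimate, use p = 0.5, which maximizes p(1−p) at 0.25.
n = 0.25 × (z/E)² = 0.25 × (1.960/0.03)² = 1067.11
Round up: n = 1068.

1068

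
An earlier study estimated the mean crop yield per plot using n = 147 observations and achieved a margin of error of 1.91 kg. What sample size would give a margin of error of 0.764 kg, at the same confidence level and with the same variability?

Margin of error scales as 1/√n, so n₂ = n₁·(E₁/E₂)².
n₂ = 147 × (1.91/0.764)² = 147 × 6.25 = 918.75
Round up: n₂ = 919.

919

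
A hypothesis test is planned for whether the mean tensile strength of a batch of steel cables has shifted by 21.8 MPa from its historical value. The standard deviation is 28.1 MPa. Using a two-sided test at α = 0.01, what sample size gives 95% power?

For a one-sample z-test, n = ((z_{α/2} + z_β)·σ/δ)².
z_{α/2} = 2.576 (two-sided α = 0.01); z_β = 1.645 (power 95% → β = 0.05).
n = (4.221 × 28.1 / 21.8)² = 29.60
Round up: n = 30.

30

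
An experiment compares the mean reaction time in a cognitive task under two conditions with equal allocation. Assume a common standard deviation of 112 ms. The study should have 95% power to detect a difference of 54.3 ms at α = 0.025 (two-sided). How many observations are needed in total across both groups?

For two equal groups, n per group = 2·((z_{α/2} + z_β)·σ/δ)².
z_{α/2} = 2.241; z_β = 1.645 (power 95%).
n = 2 × (3.886 × 112 / 54.3)² = 2 × 64.25 = 128.50
Round up: n = 129 per group.
Total across both groups: 2 × 129 = 258.

258 total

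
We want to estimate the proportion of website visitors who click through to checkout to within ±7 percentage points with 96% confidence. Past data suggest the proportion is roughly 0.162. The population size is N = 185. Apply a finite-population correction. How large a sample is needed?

For a proportion with margin E = 0.07 at 96% confidence, z = 2.054.
n = p̂(1−p̂)(z/E)² = 0.162 × 0.838 × (2.054/0.07)² = 116.89 — call this n₀.
Finite-population correction with N = 185: n = n₀ / (1 + (n₀−1)/N) = 116.89 / 1.626 = 71.89
Round up: n = 72.

72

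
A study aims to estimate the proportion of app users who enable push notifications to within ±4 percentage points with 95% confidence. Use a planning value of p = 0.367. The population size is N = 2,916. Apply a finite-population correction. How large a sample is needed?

For a proportion with margin E = 0.04 at 95% confidence, z = 1.960.
n = p̂(1−p̂)(z/E)² = 0.367 × 0.633 × (1.960/0.04)² = 557.78 — call this n₀.
Finite-population correction with N = 2,916: n = n₀ / (1 + (n₀−1)/N) = 557.78 / 1.191 = 468.33
Round up: n = 469.

469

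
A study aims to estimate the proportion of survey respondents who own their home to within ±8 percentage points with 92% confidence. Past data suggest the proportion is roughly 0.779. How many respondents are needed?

For a proportion with margin E = 0.08 at 92% confidence, z = 1.751.
n = p̂(1−p̂)(z/E)² = 0.779 × 0.221 × (1.751/0.08)² = 82.47
Round up: n = 83.

83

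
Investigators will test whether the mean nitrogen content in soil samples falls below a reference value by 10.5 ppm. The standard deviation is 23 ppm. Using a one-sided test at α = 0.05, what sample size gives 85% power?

35

For a one-sample z-test, n = ((z_α + z_β)·σ/δ)².
z_α = 1.645 (one-sided α = 0.05); z_β = 1.036 (power 85% → β = 0.15).
n = (2.681 × 23 / 10.5)² = 34.49
Round up: n = 35.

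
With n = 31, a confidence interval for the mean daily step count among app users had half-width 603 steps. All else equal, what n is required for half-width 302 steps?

124

Margin of error scales as 1/√n, so n₂ = n₁·(E₁/E₂)².
n₂ = 31 × (603/302)² = 31 × 3.987 = 123.60
Round up: n₂ = 124.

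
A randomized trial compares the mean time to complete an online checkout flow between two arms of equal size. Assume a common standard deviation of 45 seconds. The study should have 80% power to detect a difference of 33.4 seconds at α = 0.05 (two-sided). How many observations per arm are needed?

29 per group

For two equal groups, n per group = 2·((z_{α/2} + z_β)·σ/δ)².
z_{α/2} = 1.960; z_β = 0.842 (power 80%).
n = 2 × (2.802 × 45 / 33.4)² = 2 × 14.25 = 28.50
Round up: n = 29 per group.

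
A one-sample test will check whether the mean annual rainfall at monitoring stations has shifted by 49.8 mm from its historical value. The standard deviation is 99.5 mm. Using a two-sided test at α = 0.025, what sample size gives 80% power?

For a one-sample z-test, n = ((z_{α/2} + z_β)·σ/δ)².
z_{α/2} = 2.241 (two-sided α = 0.025); z_β = 0.842 (power 80% → β = 0.2).
n = (3.083 × 99.5 / 49.8)² = 37.94
Round up: n = 38.

n = 38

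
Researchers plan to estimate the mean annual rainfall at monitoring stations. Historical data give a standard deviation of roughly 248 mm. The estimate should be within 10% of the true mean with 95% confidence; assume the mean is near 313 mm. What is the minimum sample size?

For a mean, the margin of error is E = z·σ/√n, so n = (zσ/E)².
At 95% confidence, z = 1.960.
E = 10% of 313 = 31.3 mm.
n = (1.960 × 248 / 31.3)² = 241.17
Round up: n = 242.

n = 242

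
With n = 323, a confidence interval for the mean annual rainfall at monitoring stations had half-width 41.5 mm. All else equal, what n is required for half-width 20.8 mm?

Margin of error scales as 1/√n, so n₂ = n₁·(E₁/E₂)².
n₂ = 323 × (41.5/20.8)² = 323 × 3.981 = 1285.86
Round up: n₂ = 1286.

1286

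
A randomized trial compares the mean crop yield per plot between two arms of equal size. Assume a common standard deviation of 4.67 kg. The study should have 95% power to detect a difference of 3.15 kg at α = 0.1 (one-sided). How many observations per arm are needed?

For two equal groups, n per group = 2·((z_α + z_β)·σ/δ)².
z_α = 1.282; z_β = 1.645 (power 95%).
n = 2 × (2.927 × 4.67 / 3.15)² = 2 × 18.83 = 37.66
Round up: n = 38 per group.

38 per group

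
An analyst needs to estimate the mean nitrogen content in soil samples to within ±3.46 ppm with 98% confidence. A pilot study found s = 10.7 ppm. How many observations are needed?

52

For a mean, the margin of error is E = z·σ/√n, so n = (zσ/E)².
At 98% confidence, z = 2.326.
n = (2.326 × 10.7 / 3.46)² = 51.74
Round up: n = 52.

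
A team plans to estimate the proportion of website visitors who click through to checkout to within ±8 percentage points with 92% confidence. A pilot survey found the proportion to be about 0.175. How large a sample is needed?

For a proportion with margin E = 0.08 at 92% confidence, z = 1.751.
n = p̂(1−p̂)(z/E)² = 0.175 × 0.825 × (1.751/0.08)² = 69.16
Round up: n = 70.

70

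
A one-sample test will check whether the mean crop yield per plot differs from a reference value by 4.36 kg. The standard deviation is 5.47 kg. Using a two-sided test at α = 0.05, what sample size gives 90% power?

For a one-sample z-test, n = ((z_{α/2} + z_β)·σ/δ)².
z_{α/2} = 1.960 (two-sided α = 0.05); z_β = 1.282 (power 90% → β = 0.1).
n = (3.242 × 5.47 / 4.36)² = 16.54
Round up: n = 17.

17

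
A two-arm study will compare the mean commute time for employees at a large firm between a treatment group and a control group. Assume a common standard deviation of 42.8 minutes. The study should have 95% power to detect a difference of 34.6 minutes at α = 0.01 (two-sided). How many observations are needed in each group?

55 per group

For two equal groups, n per group = 2·((z_{α/2} + z_β)·σ/δ)².
z_{α/2} = 2.576; z_β = 1.645 (power 95%).
n = 2 × (4.221 × 42.8 / 34.6)² = 2 × 27.26 = 54.52
Round up: n = 55 per group.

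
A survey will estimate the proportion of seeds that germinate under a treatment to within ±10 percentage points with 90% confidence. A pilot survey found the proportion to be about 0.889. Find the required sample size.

n = 27

For a proportion with margin E = 0.1 at 90% confidence, z = 1.645.
n = p̂(1−p̂)(z/E)² = 0.889 × 0.111 × (1.645/0.1)² = 26.70
Round up: n = 27.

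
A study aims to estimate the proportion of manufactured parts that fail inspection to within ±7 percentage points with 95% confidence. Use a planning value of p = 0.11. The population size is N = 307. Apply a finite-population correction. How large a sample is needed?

62

For a proportion with margin E = 0.07 at 95% confidence, z = 1.960.
n = p̂(1−p̂)(z/E)² = 0.11 × 0.89 × (1.960/0.07)² = 76.75 — call this n₀.
Finite-population correction with N = 307: n = n₀ / (1 + (n₀−1)/N) = 76.75 / 1.247 = 61.55
Round up: n = 62.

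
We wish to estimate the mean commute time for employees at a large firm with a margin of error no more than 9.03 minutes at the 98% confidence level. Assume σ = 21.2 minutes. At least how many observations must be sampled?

For a mean, the margin of error is E = z·σ/√n, so n = (zσ/E)².
At 98% confidence, z = 2.326.
n = (2.326 × 21.2 / 9.03)² = 29.82
Round up: n = 30.

30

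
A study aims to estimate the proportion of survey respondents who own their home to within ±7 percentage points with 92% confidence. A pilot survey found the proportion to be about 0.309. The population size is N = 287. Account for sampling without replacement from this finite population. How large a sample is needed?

92

For a proportion with margin E = 0.07 at 92% confidence, z = 1.751.
n = p̂(1−p̂)(z/E)² = 0.309 × 0.691 × (1.751/0.07)² = 133.60 — call this n₀.
Finite-population correction with N = 287: n = n₀ / (1 + (n₀−1)/N) = 133.60 / 1.462 = 91.38
Round up: n = 92.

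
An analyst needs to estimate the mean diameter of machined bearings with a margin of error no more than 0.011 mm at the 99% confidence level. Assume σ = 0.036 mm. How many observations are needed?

For a mean, the margin of error is E = z·σ/√n, so n = (zσ/E)².
At 99% confidence, z = 2.576.
n = (2.576 × 0.036 / 0.011)² = 71.07
Round up: n = 72.

72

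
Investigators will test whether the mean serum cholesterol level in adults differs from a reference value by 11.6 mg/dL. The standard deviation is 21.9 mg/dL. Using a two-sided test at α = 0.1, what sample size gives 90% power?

n = 31

For a one-sample z-test, n = ((z_{α/2} + z_β)·σ/δ)².
z_{α/2} = 1.645 (two-sided α = 0.1); z_β = 1.282 (power 90% → β = 0.1).
n = (2.927 × 21.9 / 11.6)² = 30.54
Round up: n = 31.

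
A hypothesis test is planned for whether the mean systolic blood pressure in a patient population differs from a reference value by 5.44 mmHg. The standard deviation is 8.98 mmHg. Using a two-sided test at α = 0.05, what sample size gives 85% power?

For a one-sample z-test, n = ((z_{α/2} + z_β)·σ/δ)².
z_{α/2} = 1.960 (two-sided α = 0.05); z_β = 1.036 (power 85% → β = 0.15).
n = (2.996 × 8.98 / 5.44)² = 24.46
Round up: n = 25.

25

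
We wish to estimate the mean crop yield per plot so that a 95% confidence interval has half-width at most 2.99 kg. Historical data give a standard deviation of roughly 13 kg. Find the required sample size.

73

For a mean, the margin of error is E = z·σ/√n, so n = (zσ/E)².
At 95% confidence, z = 1.960.
n = (1.960 × 13 / 2.99)² = 72.62
Round up: n = 73.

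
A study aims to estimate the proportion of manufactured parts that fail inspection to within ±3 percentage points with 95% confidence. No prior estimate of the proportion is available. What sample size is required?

For a proportion with margin E = 0.03 at 95% confidence, z = 1.960.
With no prior estimate, use p = 0.5, which maximizes p(1−p) at 0.25.
n = 0.25 × (z/E)² = 0.25 × (1.960/0.03)² = 1067.11
Round up: n = 1068.

n = 1068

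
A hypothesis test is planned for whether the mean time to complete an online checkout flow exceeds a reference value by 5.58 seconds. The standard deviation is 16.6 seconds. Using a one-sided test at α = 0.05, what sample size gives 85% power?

64

For a one-sample z-test, n = ((z_α + z_β)·σ/δ)².
z_α = 1.645 (one-sided α = 0.05); z_β = 1.036 (power 85% → β = 0.15).
n = (2.681 × 16.6 / 5.58)² = 63.61
Round up: n = 64.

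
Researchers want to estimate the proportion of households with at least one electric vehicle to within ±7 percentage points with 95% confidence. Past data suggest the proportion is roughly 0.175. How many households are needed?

For a proportion with margin E = 0.07 at 95% confidence, z = 1.960.
n = p̂(1−p̂)(z/E)² = 0.175 × 0.825 × (1.960/0.07)² = 113.19
Round up: n = 114.

n = 114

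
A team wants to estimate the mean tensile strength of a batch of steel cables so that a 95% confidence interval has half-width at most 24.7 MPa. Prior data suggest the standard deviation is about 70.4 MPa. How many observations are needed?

For a mean, the margin of error is E = z·σ/√n, so n = (zσ/E)².
At 95% confidence, z = 1.960.
n = (1.960 × 70.4 / 24.7)² = 31.21
Round up: n = 32.

32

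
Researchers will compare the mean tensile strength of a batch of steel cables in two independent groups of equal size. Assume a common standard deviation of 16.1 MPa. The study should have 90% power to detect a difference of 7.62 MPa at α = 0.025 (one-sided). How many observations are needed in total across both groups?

188 total

For two equal groups, n per group = 2·((z_α + z_β)·σ/δ)².
z_α = 1.960; z_β = 1.282 (power 90%).
n = 2 × (3.242 × 16.1 / 7.62)² = 2 × 46.92 = 93.84
Round up: n = 94 per group.
Total across both groups: 2 × 94 = 188.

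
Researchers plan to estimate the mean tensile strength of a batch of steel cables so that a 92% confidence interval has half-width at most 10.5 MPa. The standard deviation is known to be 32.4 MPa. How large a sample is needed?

For a mean, the margin of error is E = z·σ/√n, so n = (zσ/E)².
At 92% confidence, z = 1.751.
n = (1.751 × 32.4 / 10.5)² = 29.19
Round up: n = 30.

30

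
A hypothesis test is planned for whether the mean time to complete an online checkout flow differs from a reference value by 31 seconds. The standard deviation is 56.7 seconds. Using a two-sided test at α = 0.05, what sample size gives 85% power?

For a one-sample z-test, n = ((z_{α/2} + z_β)·σ/δ)².
z_{α/2} = 1.960 (two-sided α = 0.05); z_β = 1.036 (power 85% → β = 0.15).
n = (2.996 × 56.7 / 31)² = 30.03
Round up: n = 31.

31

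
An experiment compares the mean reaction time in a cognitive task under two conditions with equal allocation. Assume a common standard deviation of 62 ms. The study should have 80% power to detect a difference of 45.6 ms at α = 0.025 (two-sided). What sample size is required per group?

36 per group

For two equal groups, n per group = 2·((z_{α/2} + z_β)·σ/δ)².
z_{α/2} = 2.241; z_β = 0.842 (power 80%).
n = 2 × (3.083 × 62 / 45.6)² = 2 × 17.57 = 35.14
Round up: n = 36 per group.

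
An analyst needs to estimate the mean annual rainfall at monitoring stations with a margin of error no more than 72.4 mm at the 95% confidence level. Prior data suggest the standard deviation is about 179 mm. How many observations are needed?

24

For a mean, the margin of error is E = z·σ/√n, so n = (zσ/E)².
At 95% confidence, z = 1.960.
n = (1.960 × 179 / 72.4)² = 23.48
Round up: n = 24.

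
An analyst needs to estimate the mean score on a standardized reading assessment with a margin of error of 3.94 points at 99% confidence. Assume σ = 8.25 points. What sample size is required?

30

For a mean, the margin of error is E = z·σ/√n, so n = (zσ/E)².
At 99% confidence, z = 2.576.
n = (2.576 × 8.25 / 3.94)² = 29.09
Round up: n = 30.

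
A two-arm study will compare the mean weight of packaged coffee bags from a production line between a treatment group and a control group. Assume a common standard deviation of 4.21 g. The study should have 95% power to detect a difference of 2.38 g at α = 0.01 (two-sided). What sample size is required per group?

For two equal groups, n per group = 2·((z_{α/2} + z_β)·σ/δ)².
z_{α/2} = 2.576; z_β = 1.645 (power 95%).
n = 2 × (4.221 × 4.21 / 2.38)² = 2 × 55.75 = 111.50
Round up: n = 112 per group.

112 per group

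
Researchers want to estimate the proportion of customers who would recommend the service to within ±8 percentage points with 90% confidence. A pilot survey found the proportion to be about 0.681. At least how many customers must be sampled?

n = 92

For a proportion with margin E = 0.08 at 90% confidence, z = 1.645.
n = p̂(1−p̂)(z/E)² = 0.681 × 0.319 × (1.645/0.08)² = 91.85
Round up: n = 92.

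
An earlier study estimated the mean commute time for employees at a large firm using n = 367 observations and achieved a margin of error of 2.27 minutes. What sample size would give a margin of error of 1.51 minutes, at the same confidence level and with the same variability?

Margin of error scales as 1/√n, so n₂ = n₁·(E₁/E₂)².
n₂ = 367 × (2.27/1.51)² = 367 × 2.26 = 829.42
Round up: n₂ = 830.

830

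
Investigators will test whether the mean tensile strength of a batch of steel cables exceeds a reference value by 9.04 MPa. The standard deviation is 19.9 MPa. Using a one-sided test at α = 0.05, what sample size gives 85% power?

For a one-sample z-test, n = ((z_α + z_β)·σ/δ)².
z_α = 1.645 (one-sided α = 0.05); z_β = 1.036 (power 85% → β = 0.15).
n = (2.681 × 19.9 / 9.04)² = 34.83
Round up: n = 35.

n = 35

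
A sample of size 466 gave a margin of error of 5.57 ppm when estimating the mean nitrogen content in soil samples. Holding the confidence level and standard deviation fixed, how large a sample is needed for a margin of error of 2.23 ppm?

Margin of error scales as 1/√n, so n₂ = n₁·(E₁/E₂)².
n₂ = 466 × (5.57/2.23)² = 466 × 6.239 = 2907.37
Round up: n₂ = 2908.

2908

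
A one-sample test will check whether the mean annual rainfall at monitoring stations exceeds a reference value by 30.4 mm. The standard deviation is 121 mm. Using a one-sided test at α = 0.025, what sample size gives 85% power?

For a one-sample z-test, n = ((z_α + z_β)·σ/δ)².
z_α = 1.960 (one-sided α = 0.025); z_β = 1.036 (power 85% → β = 0.15).
n = (2.996 × 121 / 30.4)² = 142.20
Round up: n = 143.

143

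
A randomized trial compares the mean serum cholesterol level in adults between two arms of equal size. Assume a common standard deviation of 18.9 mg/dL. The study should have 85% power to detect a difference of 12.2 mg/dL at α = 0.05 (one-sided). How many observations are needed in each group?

For two equal groups, n per group = 2·((z_α + z_β)·σ/δ)².
z_α = 1.645; z_β = 1.036 (power 85%).
n = 2 × (2.681 × 18.9 / 12.2)² = 2 × 17.25 = 34.50
Round up: n = 35 per group.

35 per group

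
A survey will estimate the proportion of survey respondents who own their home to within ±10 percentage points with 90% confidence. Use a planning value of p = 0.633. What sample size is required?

For a proportion with margin E = 0.1 at 90% confidence, z = 1.645.
n = p̂(1−p̂)(z/E)² = 0.633 × 0.367 × (1.645/0.1)² = 62.86
Round up: n = 63.

n = 63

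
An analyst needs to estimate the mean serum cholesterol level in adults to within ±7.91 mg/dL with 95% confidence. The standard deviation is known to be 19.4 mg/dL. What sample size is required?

24

For a mean, the margin of error is E = z·σ/√n, so n = (zσ/E)².
At 95% confidence, z = 1.960.
n = (1.960 × 19.4 / 7.91)² = 23.11
Round up: n = 24.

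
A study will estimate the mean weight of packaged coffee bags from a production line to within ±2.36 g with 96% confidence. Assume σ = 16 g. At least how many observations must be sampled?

n = 194

For a mean, the margin of error is E = z·σ/√n, so n = (zσ/E)².
At 96% confidence, z = 2.054.
n = (2.054 × 16 / 2.36)² = 193.92
Round up: n = 194.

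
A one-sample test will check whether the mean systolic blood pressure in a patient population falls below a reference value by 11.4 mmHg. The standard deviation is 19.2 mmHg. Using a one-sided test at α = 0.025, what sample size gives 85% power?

26

For a one-sample z-test, n = ((z_α + z_β)·σ/δ)².
z_α = 1.960 (one-sided α = 0.025); z_β = 1.036 (power 85% → β = 0.15).
n = (2.996 × 19.2 / 11.4)² = 25.46
Round up: n = 26.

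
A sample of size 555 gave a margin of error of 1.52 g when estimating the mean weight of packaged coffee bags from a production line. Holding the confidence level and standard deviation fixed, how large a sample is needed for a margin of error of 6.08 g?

Margin of error scales as 1/√n, so n₂ = n₁·(E₁/E₂)².
n₂ = 555 × (1.52/6.08)² = 555 × 0.0625 = 34.69
Round up: n₂ = 35.

n = 35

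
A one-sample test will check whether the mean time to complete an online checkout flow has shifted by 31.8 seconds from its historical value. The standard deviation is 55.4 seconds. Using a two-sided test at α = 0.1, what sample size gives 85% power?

22

For a one-sample z-test, n = ((z_{α/2} + z_β)·σ/δ)².
z_{α/2} = 1.645 (two-sided α = 0.1); z_β = 1.036 (power 85% → β = 0.15).
n = (2.681 × 55.4 / 31.8)² = 21.82
Round up: n = 22.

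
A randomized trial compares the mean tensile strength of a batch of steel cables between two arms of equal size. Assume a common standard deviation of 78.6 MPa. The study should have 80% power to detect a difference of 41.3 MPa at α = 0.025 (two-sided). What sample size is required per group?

For two equal groups, n per group = 2·((z_{α/2} + z_β)·σ/δ)².
z_{α/2} = 2.241; z_β = 0.842 (power 80%).
n = 2 × (3.083 × 78.6 / 41.3)² = 2 × 34.43 = 68.86
Round up: n = 69 per group.

69 per group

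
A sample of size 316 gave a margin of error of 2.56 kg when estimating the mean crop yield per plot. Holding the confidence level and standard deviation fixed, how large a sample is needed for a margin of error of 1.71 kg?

Margin of error scales as 1/√n, so n₂ = n₁·(E₁/E₂)².
n₂ = 316 × (2.56/1.71)² = 316 × 2.241 = 708.16
Round up: n₂ = 709.

709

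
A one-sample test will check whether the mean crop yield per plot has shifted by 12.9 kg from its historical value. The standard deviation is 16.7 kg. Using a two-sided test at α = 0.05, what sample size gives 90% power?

For a one-sample z-test, n = ((z_{α/2} + z_β)·σ/δ)².
z_{α/2} = 1.960 (two-sided α = 0.05); z_β = 1.282 (power 90% → β = 0.1).
n = (3.242 × 16.7 / 12.9)² = 17.61
Round up: n = 18.

18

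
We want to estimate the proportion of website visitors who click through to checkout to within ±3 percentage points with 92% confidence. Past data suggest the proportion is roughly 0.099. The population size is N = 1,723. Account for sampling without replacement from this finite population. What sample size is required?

For a proportion with margin E = 0.03 at 92% confidence, z = 1.751.
n = p̂(1−p̂)(z/E)² = 0.099 × 0.901 × (1.751/0.03)² = 303.87 — call this n₀.
Finite-population correction with N = 1,723: n = n₀ / (1 + (n₀−1)/N) = 303.87 / 1.176 = 258.39
Round up: n = 259.

n = 259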